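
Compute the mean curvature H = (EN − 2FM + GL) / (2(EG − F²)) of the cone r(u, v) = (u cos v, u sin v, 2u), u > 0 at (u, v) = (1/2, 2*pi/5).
H = 2*sqrt(5)/5

With E = 5, F = 0, G = u^2, L = 0, M = 0, N = 2*sqrt(5)*u^2/(5*Abs(u)), assemble
  H = (EN − 2FM + GL) / (2(EG − F²)) = sqrt(5)/(5*Abs(u)).
At (u, v) = (1/2, 2*pi/5): H = 2*sqrt(5)/5.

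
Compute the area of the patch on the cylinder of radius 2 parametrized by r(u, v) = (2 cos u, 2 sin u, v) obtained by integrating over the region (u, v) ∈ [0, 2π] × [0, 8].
Area = 32*pi

Area = ∫∫ √(EG − F²) du dv with √(EG − F²) = 2. Integrating over [0, 2π] × [0, 8] gives 32*pi.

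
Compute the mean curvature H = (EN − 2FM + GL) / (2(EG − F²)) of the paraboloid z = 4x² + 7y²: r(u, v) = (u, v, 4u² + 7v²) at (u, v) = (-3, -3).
H = 11099*sqrt(2341)/5480281

With E = 64*u^2 + 1, F = 112*u*v, G = 196*v^2 + 1, L = 8/sqrt(64*u^2 + 196*v^2 + 1), M = 0, N = 14/sqrt(64*u^2 + 196*v^2 + 1), assemble
  H = (EN − 2FM + GL) / (2(EG − F²)) = (448*u^2 + 784*v^2 + 11)/(64*u^2 + 196*v^2 + 1)^(3/2).
At (u, v) = (-3, -3): H = 11099*sqrt(2341)/5480281.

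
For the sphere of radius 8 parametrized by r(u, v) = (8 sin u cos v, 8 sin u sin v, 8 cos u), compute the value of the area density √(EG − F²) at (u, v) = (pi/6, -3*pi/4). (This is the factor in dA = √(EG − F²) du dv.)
√(EG − F²)|_{(pi/6, -3*pi/4)} = 32

E = 64, F = 0, G = 64*sin(u)^2, so EG − F² = 4096*sin(u)^2. Taking the positive square root: √(EG − F²) = 64*Abs(sin(u)). At (u, v) = (pi/6, -3*pi/4): 32.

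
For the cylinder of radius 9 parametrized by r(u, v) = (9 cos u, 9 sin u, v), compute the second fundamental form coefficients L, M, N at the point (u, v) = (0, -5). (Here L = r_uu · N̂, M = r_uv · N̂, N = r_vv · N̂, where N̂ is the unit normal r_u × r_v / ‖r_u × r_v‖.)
L = -9;  M = 0;  N = 0

Compute the unit normal N̂(u, v) = (cos(u), sin(u), 0), and the second partials r_uu, r_uv, r_vv. Take dot products:
  L(u, v) = r_uu · N̂ = -9,
  M(u, v) = r_uv · N̂ = 0,
  N(u, v) = r_vv · N̂ = 0.
Evaluating at (u, v) = (0, -5):
  L = -9, M = 0, N = 0.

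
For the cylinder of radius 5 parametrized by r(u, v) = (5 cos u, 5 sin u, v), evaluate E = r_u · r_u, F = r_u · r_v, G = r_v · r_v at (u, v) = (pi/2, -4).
E = 25;  F = 0;  G = 1

Partials: r_u = (-5*sin(u), 5*cos(u), 0), r_v = (0, 0, 1). As functions of (u, v):
  E = r_u · r_u = 25,
  F = r_u · r_v = 0,
  G = r_v · r_v = 1.
Evaluating at (u, v) = (pi/2, -4): E = 25, F = 0, G = 1.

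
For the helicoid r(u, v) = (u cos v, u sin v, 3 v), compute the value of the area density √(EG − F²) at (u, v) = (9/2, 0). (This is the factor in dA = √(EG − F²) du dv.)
√(EG − F²)|_{(9/2, 0)} = 3*sqrt(13)/2

E = 1, F = 0, G = u^2 + 9, so EG − F² = u^2 + 9. Taking the positive square root: √(EG − F²) = sqrt(u^2 + 9). At (u, v) = (9/2, 0): 3*sqrt(13)/2.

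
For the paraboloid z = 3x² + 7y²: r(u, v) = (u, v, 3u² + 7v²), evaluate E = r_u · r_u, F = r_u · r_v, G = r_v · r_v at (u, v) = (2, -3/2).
E = 145;  F = -252;  G = 442

Partials: r_u = (1, 0, 6*u), r_v = (0, 1, 14*v). As functions of (u, v):
  E = r_u · r_u = 36*u^2 + 1,
  F = r_u · r_v = 84*u*v,
  G = r_v · r_v = 196*v^2 + 1.
Evaluating at (u, v) = (2, -3/2): E = 145, F = -252, G = 442.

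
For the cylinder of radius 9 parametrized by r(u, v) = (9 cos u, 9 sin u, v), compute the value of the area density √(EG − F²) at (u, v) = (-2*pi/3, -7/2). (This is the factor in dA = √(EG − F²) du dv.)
√(EG − F²)|_{(-2*pi/3, -7/2)} = 9

E = 81, F = 0, G = 1, so EG − F² = 81. Taking the positive square root: √(EG − F²) = 9. At (u, v) = (-2*pi/3, -7/2): 9.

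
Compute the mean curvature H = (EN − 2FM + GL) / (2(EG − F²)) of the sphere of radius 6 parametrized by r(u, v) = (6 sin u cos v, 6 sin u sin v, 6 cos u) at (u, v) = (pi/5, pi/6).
H = -1/6

With E = 36, F = 0, G = 36*sin(u)^2, L = -6*sin(u)/Abs(sin(u)), M = 0, N = -6*sin(u)^3/Abs(sin(u)), assemble
  H = (EN − 2FM + GL) / (2(EG − F²)) = -sin(u)/(6*Abs(sin(u))).
At (u, v) = (pi/5, pi/6): H = -1/6.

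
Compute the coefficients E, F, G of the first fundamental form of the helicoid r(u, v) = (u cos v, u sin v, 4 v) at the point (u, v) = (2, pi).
E = 1;  F = 0;  G = 20

Partials: r_u = (cos(v), sin(v), 0), r_v = (-u*sin(v), u*cos(v), 4). As functions of (u, v):
  E = r_u · r_u = 1,
  F = r_u · r_v = 0,
  G = r_v · r_v = u^2 + 16.
Evaluating at (u, v) = (2, pi): E = 1, F = 0, G = 20.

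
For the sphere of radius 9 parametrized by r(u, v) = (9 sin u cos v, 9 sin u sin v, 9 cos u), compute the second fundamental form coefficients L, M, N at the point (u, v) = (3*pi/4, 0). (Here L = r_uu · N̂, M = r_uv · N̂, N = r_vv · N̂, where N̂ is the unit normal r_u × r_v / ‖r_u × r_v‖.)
L = -9;  M = 0;  N = -9/2

Compute the unit normal N̂(u, v) = (sin(u)^2*cos(v)/Abs(sin(u)), sin(u)^2*sin(v)/Abs(sin(u)), sin(2*u)/(2*Abs(sin(u)))), and the second partials r_uu, r_uv, r_vv. Take dot products:
  L(u, v) = r_uu · N̂ = -9*sin(u)/Abs(sin(u)),
  M(u, v) = r_uv · N̂ = 0,
  N(u, v) = r_vv · N̂ = -9*sin(u)^3/Abs(sin(u)).
Evaluating at (u, v) = (3*pi/4, 0):
  L = -9, M = 0, N = -9/2.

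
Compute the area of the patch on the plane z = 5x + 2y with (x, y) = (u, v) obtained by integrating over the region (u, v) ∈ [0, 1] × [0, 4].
Area = 4*sqrt(30)

Area = ∫∫ √(EG − F²) du dv with √(EG − F²) = sqrt(30). Integrating over [0, 1] × [0, 4] gives 4*sqrt(30).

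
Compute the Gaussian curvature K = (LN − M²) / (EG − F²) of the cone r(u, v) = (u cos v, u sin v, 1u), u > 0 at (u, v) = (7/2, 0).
K = 0

Coefficients of the first fundamental form: E = 2, F = 0, G = u^2.
Coefficients of the second fundamental form: L = 0, M = 0, N = sqrt(2)*u^2/(2*Abs(u)).
Assemble K = (LN − M²)/(EG − F²) = 0. At (u, v) = (7/2, 0): K = 0.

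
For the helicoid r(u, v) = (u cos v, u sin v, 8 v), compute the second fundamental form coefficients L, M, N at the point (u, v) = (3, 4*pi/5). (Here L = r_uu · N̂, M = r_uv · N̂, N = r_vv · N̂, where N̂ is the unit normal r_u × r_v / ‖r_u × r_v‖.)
L = 0;  M = -8*sqrt(73)/73;  N = 0

Compute the unit normal N̂(u, v) = (8*sin(v)/sqrt(u^2 + 64), -8*cos(v)/sqrt(u^2 + 64), u/sqrt(u^2 + 64)), and the second partials r_uu, r_uv, r_vv. Take dot products:
  L(u, v) = r_uu · N̂ = 0,
  M(u, v) = r_uv · N̂ = -8/sqrt(u^2 + 64),
  N(u, v) = r_vv · N̂ = 0.
Evaluating at (u, v) = (3, 4*pi/5):
  L = 0, M = -8*sqrt(73)/73, N = 0.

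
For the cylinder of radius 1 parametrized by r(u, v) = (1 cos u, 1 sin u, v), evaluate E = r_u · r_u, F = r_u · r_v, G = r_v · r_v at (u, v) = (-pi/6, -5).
E = 1;  F = 0;  G = 1

Partials: r_u = (-sin(u), cos(u), 0), r_v = (0, 0, 1). As functions of (u, v):
  E = r_u · r_u = 1,
  F = r_u · r_v = 0,
  G = r_v · r_v = 1.
Evaluating at (u, v) = (-pi/6, -5): E = 1, F = 0, G = 1.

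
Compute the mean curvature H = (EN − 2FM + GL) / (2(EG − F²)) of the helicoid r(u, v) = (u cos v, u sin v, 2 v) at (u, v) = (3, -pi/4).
H = 0

With E = 1, F = 0, G = u^2 + 4, L = 0, M = -2/sqrt(u^2 + 4), N = 0, assemble
  H = (EN − 2FM + GL) / (2(EG − F²)) = 0.
At (u, v) = (3, -pi/4): H = 0.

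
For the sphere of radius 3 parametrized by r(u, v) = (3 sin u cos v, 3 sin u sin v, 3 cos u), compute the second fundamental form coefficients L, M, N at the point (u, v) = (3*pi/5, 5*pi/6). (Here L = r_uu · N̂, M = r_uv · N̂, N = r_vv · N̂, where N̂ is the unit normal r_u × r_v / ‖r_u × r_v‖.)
L = -3;  M = 0;  N = -15/8 - 3*sqrt(5)/8

Compute the unit normal N̂(u, v) = (sin(u)^2*cos(v)/Abs(sin(u)), sin(u)^2*sin(v)/Abs(sin(u)), sin(2*u)/(2*Abs(sin(u)))), and the second partials r_uu, r_uv, r_vv. Take dot products:
  L(u, v) = r_uu · N̂ = -3*sin(u)/Abs(sin(u)),
  M(u, v) = r_uv · N̂ = 0,
  N(u, v) = r_vv · N̂ = -3*sin(u)^3/Abs(sin(u)).
Evaluating at (u, v) = (3*pi/5, 5*pi/6):
  L = -3, M = 0, N = -15/8 - 3*sqrt(5)/8.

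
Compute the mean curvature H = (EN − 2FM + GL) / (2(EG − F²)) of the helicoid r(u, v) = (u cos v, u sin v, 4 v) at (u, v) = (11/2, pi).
H = 0

With E = 1, F = 0, G = u^2 + 16, L = 0, M = -4/sqrt(u^2 + 16), N = 0, assemble
  H = (EN − 2FM + GL) / (2(EG − F²)) = 0.
At (u, v) = (11/2, pi): H = 0.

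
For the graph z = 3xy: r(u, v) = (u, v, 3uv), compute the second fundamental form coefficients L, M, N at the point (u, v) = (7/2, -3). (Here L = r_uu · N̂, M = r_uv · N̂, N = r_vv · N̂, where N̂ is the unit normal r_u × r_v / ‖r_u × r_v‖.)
L = 0;  M = 6*sqrt(769)/769;  N = 0

Compute the unit normal N̂(u, v) = (-3*v/sqrt(9*u^2 + 9*v^2 + 1), -3*u/sqrt(9*u^2 + 9*v^2 + 1), 1/sqrt(9*u^2 + 9*v^2 + 1)), and the second partials r_uu, r_uv, r_vv. Take dot products:
  L(u, v) = r_uu · N̂ = 0,
  M(u, v) = r_uv · N̂ = 3/sqrt(9*u^2 + 9*v^2 + 1),
  N(u, v) = r_vv · N̂ = 0.
Evaluating at (u, v) = (7/2, -3):
  L = 0, M = 6*sqrt(769)/769, N = 0.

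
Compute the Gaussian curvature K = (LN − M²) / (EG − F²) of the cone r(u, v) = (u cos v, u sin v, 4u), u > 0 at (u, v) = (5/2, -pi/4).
K = 0

Coefficients of the first fundamental form: E = 17, F = 0, G = u^2.
Coefficients of the second fundamental form: L = 0, M = 0, N = 4*sqrt(17)*u^2/(17*Abs(u)).
Assemble K = (LN − M²)/(EG − F²) = 0. At (u, v) = (5/2, -pi/4): K = 0.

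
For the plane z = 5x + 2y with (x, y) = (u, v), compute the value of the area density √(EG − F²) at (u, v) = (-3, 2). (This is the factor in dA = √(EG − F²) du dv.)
√(EG − F²)|_{(-3, 2)} = sqrt(30)

E = 26, F = 10, G = 5, so EG − F² = 30. Taking the positive square root: √(EG − F²) = sqrt(30). At (u, v) = (-3, 2): sqrt(30).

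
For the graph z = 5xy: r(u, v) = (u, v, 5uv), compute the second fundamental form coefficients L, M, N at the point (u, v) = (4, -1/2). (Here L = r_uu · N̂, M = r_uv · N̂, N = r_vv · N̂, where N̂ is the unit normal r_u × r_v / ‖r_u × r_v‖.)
L = 0;  M = 10*sqrt(181)/543;  N = 0

Compute the unit normal N̂(u, v) = (-5*v/sqrt(25*u^2 + 25*v^2 + 1), -5*u/sqrt(25*u^2 + 25*v^2 + 1), 1/sqrt(25*u^2 + 25*v^2 + 1)), and the second partials r_uu, r_uv, r_vv. Take dot products:
  L(u, v) = r_uu · N̂ = 0,
  M(u, v) = r_uv · N̂ = 5/sqrt(25*u^2 + 25*v^2 + 1),
  N(u, v) = r_vv · N̂ = 0.
Evaluating at (u, v) = (4, -1/2):
  L = 0, M = 10*sqrt(181)/543, N = 0.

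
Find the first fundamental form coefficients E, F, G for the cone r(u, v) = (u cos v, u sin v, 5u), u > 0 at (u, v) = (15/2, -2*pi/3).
E = 26;  F = 0;  G = 225/4

Partials: r_u = (cos(v), sin(v), 5), r_v = (-u*sin(v), u*cos(v), 0). As functions of (u, v):
  E = r_u · r_u = 26,
  F = r_u · r_v = 0,
  G = r_v · r_v = u^2.
Evaluating at (u, v) = (15/2, -2*pi/3): E = 26, F = 0, G = 225/4.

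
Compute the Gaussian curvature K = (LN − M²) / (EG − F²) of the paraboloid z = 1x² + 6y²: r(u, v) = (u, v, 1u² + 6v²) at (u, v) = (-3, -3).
K = 24/1776889

Coefficients of the first fundamental form: E = 4*u^2 + 1, F = 24*u*v, G = 144*v^2 + 1.
Coefficients of the second fundamental form: L = 2/sqrt(4*u^2 + 144*v^2 + 1), M = 0, N = 12/sqrt(4*u^2 + 144*v^2 + 1).
Assemble K = (LN − M²)/(EG − F²) = 24/(16*u^4 + 1152*u^2*v^2 + 8*u^2 + 20736*v^4 + 288*v^2 + 1). At (u, v) = (-3, -3): K = 24/1776889.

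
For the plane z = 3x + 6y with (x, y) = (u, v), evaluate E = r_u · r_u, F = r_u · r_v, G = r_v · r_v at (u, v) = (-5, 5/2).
E = 10;  F = 18;  G = 37

Partials: r_u = (1, 0, 3), r_v = (0, 1, 6). As functions of (u, v):
  E = r_u · r_u = 10,
  F = r_u · r_v = 18,
  G = r_v · r_v = 37.
Evaluating at (u, v) = (-5, 5/2): E = 10, F = 18, G = 37.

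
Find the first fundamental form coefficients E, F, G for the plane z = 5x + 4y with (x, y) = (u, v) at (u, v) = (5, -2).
E = 26;  F = 20;  G = 17

Partials: r_u = (1, 0, 5), r_v = (0, 1, 4). As functions of (u, v):
  E = r_u · r_u = 26,
  F = r_u · r_v = 20,
  G = r_v · r_v = 17.
Evaluating at (u, v) = (5, -2): E = 26, F = 20, G = 17.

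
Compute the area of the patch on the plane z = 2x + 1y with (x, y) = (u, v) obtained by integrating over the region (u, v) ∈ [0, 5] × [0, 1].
Area = 5*sqrt(6)

Area = ∫∫ √(EG − F²) du dv with √(EG − F²) = sqrt(6). Integrating over [0, 5] × [0, 1] gives 5*sqrt(6).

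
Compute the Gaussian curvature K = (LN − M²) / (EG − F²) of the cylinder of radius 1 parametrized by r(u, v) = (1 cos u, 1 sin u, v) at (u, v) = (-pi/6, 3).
K = 0

Coefficients of the first fundamental form: E = 1, F = 0, G = 1.
Coefficients of the second fundamental form: L = -1, M = 0, N = 0.
Assemble K = (LN − M²)/(EG − F²) = 0. At (u, v) = (-pi/6, 3): K = 0.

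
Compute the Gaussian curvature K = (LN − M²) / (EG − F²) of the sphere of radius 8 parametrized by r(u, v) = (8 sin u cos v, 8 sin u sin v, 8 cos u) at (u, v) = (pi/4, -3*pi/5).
K = 1/64

Coefficients of the first fundamental form: E = 64, F = 0, G = 64*sin(u)^2.
Coefficients of the second fundamental form: L = -8*sin(u)/Abs(sin(u)), M = 0, N = -8*sin(u)^3/Abs(sin(u)).
Assemble K = (LN − M²)/(EG − F²) = 1/64. At (u, v) = (pi/4, -3*pi/5): K = 1/64.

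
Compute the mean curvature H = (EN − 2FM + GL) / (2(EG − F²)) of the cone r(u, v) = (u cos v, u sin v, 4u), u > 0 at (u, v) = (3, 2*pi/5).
H = 2*sqrt(17)/51

With E = 17, F = 0, G = u^2, L = 0, M = 0, N = 4*sqrt(17)*u^2/(17*Abs(u)), assemble
  H = (EN − 2FM + GL) / (2(EG − F²)) = 2*sqrt(17)/(17*Abs(u)).
At (u, v) = (3, 2*pi/5): H = 2*sqrt(17)/51.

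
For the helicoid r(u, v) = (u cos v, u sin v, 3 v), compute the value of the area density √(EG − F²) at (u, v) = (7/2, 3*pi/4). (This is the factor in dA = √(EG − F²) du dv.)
√(EG − F²)|_{(7/2, 3*pi/4)} = sqrt(85)/2

E = 1, F = 0, G = u^2 + 9, so EG − F² = u^2 + 9. Taking the positive square root: √(EG − F²) = sqrt(u^2 + 9). At (u, v) = (7/2, 3*pi/4): sqrt(85)/2.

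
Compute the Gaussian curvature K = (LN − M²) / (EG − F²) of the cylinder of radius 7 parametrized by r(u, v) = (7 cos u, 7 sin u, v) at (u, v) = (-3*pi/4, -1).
K = 0

Coefficients of the first fundamental form: E = 49, F = 0, G = 1.
Coefficients of the second fundamental form: L = -7, M = 0, N = 0.
Assemble K = (LN − M²)/(EG − F²) = 0. At (u, v) = (-3*pi/4, -1): K = 0.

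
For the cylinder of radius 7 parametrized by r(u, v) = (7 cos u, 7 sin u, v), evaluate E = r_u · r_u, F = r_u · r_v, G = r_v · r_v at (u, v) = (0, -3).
E = 49;  F = 0;  G = 1

Partials: r_u = (-7*sin(u), 7*cos(u), 0), r_v = (0, 0, 1). As functions of (u, v):
  E = r_u · r_u = 49,
  F = r_u · r_v = 0,
  G = r_v · r_v = 1.
Evaluating at (u, v) = (0, -3): E = 49, F = 0, G = 1.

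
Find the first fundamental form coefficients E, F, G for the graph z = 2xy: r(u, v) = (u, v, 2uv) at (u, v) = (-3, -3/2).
E = 10;  F = 18;  G = 37

Partials: r_u = (1, 0, 2*v), r_v = (0, 1, 2*u). As functions of (u, v):
  E = r_u · r_u = 4*v^2 + 1,
  F = r_u · r_v = 4*u*v,
  G = r_v · r_v = 4*u^2 + 1.
Evaluating at (u, v) = (-3, -3/2): E = 10, F = 18, G = 37.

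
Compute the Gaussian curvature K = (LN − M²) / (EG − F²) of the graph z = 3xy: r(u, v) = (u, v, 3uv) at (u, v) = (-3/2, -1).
K = -144/14641

Coefficients of the first fundamental form: E = 9*v^2 + 1, F = 9*u*v, G = 9*u^2 + 1.
Coefficients of the second fundamental form: L = 0, M = 3/sqrt(9*u^2 + 9*v^2 + 1), N = 0.
Assemble K = (LN − M²)/(EG − F²) = -9/(81*u^4 + 162*u^2*v^2 + 18*u^2 + 81*v^4 + 18*v^2 + 1). At (u, v) = (-3/2, -1): K = -144/14641.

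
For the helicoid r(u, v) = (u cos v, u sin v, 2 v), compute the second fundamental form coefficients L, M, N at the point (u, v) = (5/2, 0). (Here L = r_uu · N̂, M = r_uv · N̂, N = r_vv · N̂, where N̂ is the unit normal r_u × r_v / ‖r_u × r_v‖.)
L = 0;  M = -4*sqrt(41)/41;  N = 0

Compute the unit normal N̂(u, v) = (2*sin(v)/sqrt(u^2 + 4), -2*cos(v)/sqrt(u^2 + 4), u/sqrt(u^2 + 4)), and the second partials r_uu, r_uv, r_vv. Take dot products:
  L(u, v) = r_uu · N̂ = 0,
  M(u, v) = r_uv · N̂ = -2/sqrt(u^2 + 4),
  N(u, v) = r_vv · N̂ = 0.
Evaluating at (u, v) = (5/2, 0):
  L = 0, M = -4*sqrt(41)/41, N = 0.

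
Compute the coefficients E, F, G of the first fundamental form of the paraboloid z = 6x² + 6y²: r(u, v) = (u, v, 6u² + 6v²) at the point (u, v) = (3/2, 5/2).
E = 325;  F = 540;  G = 901

Partials: r_u = (1, 0, 12*u), r_v = (0, 1, 12*v). As functions of (u, v):
  E = r_u · r_u = 144*u^2 + 1,
  F = r_u · r_v = 144*u*v,
  G = r_v · r_v = 144*v^2 + 1.
Evaluating at (u, v) = (3/2, 5/2): E = 325, F = 540, G = 901.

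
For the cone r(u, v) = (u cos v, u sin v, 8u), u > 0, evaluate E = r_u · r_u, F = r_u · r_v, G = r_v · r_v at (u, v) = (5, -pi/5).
E = 65;  F = 0;  G = 25

Partials: r_u = (cos(v), sin(v), 8), r_v = (-u*sin(v), u*cos(v), 0). As functions of (u, v):
  E = r_u · r_u = 65,
  F = r_u · r_v = 0,
  G = r_v · r_v = u^2.
Evaluating at (u, v) = (5, -pi/5): E = 65, F = 0, G = 25.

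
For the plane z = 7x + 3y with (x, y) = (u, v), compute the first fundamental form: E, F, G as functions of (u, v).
E = 50;  F = 21;  G = 10

Compute partials: r_u = (1, 0, 7), r_v = (0, 1, 3). Then
  E = r_u · r_u = 50,
  F = r_u · r_v = 21,
  G = r_v · r_v = 10.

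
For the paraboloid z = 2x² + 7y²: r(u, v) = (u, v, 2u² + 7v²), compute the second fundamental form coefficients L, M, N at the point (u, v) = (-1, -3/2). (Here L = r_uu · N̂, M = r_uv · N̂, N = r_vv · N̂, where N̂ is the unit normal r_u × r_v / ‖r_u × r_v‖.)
L = 2*sqrt(458)/229;  M = 0;  N = 7*sqrt(458)/229

Compute the unit normal N̂(u, v) = (-4*u/sqrt(16*u^2 + 196*v^2 + 1), -14*v/sqrt(16*u^2 + 196*v^2 + 1), 1/sqrt(16*u^2 + 196*v^2 + 1)), and the second partials r_uu, r_uv, r_vv. Take dot products:
  L(u, v) = r_uu · N̂ = 4/sqrt(16*u^2 + 196*v^2 + 1),
  M(u, v) = r_uv · N̂ = 0,
  N(u, v) = r_vv · N̂ = 14/sqrt(16*u^2 + 196*v^2 + 1).
Evaluating at (u, v) = (-1, -3/2):
  L = 2*sqrt(458)/229, M = 0, N = 7*sqrt(458)/229.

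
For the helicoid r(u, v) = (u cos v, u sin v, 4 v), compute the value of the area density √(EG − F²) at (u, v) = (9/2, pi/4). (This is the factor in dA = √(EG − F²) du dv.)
√(EG − F²)|_{(9/2, pi/4)} = sqrt(145)/2

E = 1, F = 0, G = u^2 + 16, so EG − F² = u^2 + 16. Taking the positive square root: √(EG − F²) = sqrt(u^2 + 16). At (u, v) = (9/2, pi/4): sqrt(145)/2.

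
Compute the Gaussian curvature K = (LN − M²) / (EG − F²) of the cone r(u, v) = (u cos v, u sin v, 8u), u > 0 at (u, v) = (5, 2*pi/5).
K = 0

Coefficients of the first fundamental form: E = 65, F = 0, G = u^2.
Coefficients of the second fundamental form: L = 0, M = 0, N = 8*sqrt(65)*u^2/(65*Abs(u)).
Assemble K = (LN − M²)/(EG − F²) = 0. At (u, v) = (5, 2*pi/5): K = 0.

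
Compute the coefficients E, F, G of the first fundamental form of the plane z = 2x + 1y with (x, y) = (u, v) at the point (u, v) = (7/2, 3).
E = 5;  F = 2;  G = 2

Partials: r_u = (1, 0, 2), r_v = (0, 1, 1). As functions of (u, v):
  E = r_u · r_u = 5,
  F = r_u · r_v = 2,
  G = r_v · r_v = 2.
Evaluating at (u, v) = (7/2, 3): E = 5, F = 2, G = 2.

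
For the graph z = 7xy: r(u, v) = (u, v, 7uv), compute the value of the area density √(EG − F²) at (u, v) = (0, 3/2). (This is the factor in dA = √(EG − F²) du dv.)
√(EG − F²)|_{(0, 3/2)} = sqrt(445)/2

E = 49*v^2 + 1, F = 49*u*v, G = 49*u^2 + 1, so EG − F² = 49*u^2 + 49*v^2 + 1. Taking the positive square root: √(EG − F²) = sqrt(49*u^2 + 49*v^2 + 1). At (u, v) = (0, 3/2): sqrt(445)/2.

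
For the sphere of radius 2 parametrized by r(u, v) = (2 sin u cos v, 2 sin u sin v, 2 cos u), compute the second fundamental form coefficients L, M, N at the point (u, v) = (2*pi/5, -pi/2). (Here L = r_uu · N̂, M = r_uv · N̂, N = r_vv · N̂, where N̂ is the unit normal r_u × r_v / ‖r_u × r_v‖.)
L = -2;  M = 0;  N = -5/4 - sqrt(5)/4

Compute the unit normal N̂(u, v) = (sin(u)^2*cos(v)/Abs(sin(u)), sin(u)^2*sin(v)/Abs(sin(u)), sin(2*u)/(2*Abs(sin(u)))), and the second partials r_uu, r_uv, r_vv. Take dot products:
  L(u, v) = r_uu · N̂ = -2*sin(u)/Abs(sin(u)),
  M(u, v) = r_uv · N̂ = 0,
  N(u, v) = r_vv · N̂ = -2*sin(u)^3/Abs(sin(u)).
Evaluating at (u, v) = (2*pi/5, -pi/2):
  L = -2, M = 0, N = -5/4 - sqrt(5)/4.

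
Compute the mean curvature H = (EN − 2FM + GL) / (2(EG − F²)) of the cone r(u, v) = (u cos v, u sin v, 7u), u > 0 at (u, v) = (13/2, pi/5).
H = 7*sqrt(2)/130

With E = 50, F = 0, G = u^2, L = 0, M = 0, N = 7*sqrt(2)*u^2/(10*Abs(u)), assemble
  H = (EN − 2FM + GL) / (2(EG − F²)) = 7*sqrt(2)/(20*Abs(u)).
At (u, v) = (13/2, pi/5): H = 7*sqrt(2)/130.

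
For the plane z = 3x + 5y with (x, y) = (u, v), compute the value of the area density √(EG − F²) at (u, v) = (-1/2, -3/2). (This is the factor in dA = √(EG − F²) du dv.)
√(EG − F²)|_{(-1/2, -3/2)} = sqrt(35)

E = 10, F = 15, G = 26, so EG − F² = 35. Taking the positive square root: √(EG − F²) = sqrt(35). At (u, v) = (-1/2, -3/2): sqrt(35).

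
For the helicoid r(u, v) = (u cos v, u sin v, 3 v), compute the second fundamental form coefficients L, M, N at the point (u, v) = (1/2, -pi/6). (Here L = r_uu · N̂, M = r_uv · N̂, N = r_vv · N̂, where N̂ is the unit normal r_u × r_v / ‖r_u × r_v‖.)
L = 0;  M = -6*sqrt(37)/37;  N = 0

Compute the unit normal N̂(u, v) = (3*sin(v)/sqrt(u^2 + 9), -3*cos(v)/sqrt(u^2 + 9), u/sqrt(u^2 + 9)), and the second partials r_uu, r_uv, r_vv. Take dot products:
  L(u, v) = r_uu · N̂ = 0,
  M(u, v) = r_uv · N̂ = -3/sqrt(u^2 + 9),
  N(u, v) = r_vv · N̂ = 0.
Evaluating at (u, v) = (1/2, -pi/6):
  L = 0, M = -6*sqrt(37)/37, N = 0.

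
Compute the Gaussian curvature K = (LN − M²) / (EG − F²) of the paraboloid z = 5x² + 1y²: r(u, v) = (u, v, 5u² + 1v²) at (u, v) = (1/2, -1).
K = 1/45

Coefficients of the first fundamental form: E = 100*u^2 + 1, F = 20*u*v, G = 4*v^2 + 1.
Coefficients of the second fundamental form: L = 10/sqrt(100*u^2 + 4*v^2 + 1), M = 0, N = 2/sqrt(100*u^2 + 4*v^2 + 1).
Assemble K = (LN − M²)/(EG − F²) = 20/(10000*u^4 + 800*u^2*v^2 + 200*u^2 + 16*v^4 + 8*v^2 + 1). At (u, v) = (1/2, -1): K = 1/45.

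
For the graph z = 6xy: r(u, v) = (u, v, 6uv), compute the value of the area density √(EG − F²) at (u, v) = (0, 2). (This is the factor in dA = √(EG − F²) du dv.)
√(EG − F²)|_{(0, 2)} = sqrt(145)

E = 36*v^2 + 1, F = 36*u*v, G = 36*u^2 + 1, so EG − F² = 36*u^2 + 36*v^2 + 1. Taking the positive square root: √(EG − F²) = sqrt(36*u^2 + 36*v^2 + 1). At (u, v) = (0, 2): sqrt(145).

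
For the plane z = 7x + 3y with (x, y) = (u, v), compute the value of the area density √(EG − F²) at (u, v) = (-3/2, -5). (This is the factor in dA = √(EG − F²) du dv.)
√(EG − F²)|_{(-3/2, -5)} = sqrt(59)

E = 50, F = 21, G = 10, so EG − F² = 59. Taking the positive square root: √(EG − F²) = sqrt(59). At (u, v) = (-3/2, -5): sqrt(59).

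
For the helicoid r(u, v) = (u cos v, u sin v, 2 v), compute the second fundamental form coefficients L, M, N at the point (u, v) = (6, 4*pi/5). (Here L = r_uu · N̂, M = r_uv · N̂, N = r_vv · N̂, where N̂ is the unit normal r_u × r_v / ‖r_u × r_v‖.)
L = 0;  M = -sqrt(10)/10;  N = 0

Compute the unit normal N̂(u, v) = (2*sin(v)/sqrt(u^2 + 4), -2*cos(v)/sqrt(u^2 + 4), u/sqrt(u^2 + 4)), and the second partials r_uu, r_uv, r_vv. Take dot products:
  L(u, v) = r_uu · N̂ = 0,
  M(u, v) = r_uv · N̂ = -2/sqrt(u^2 + 4),
  N(u, v) = r_vv · N̂ = 0.
Evaluating at (u, v) = (6, 4*pi/5):
  L = 0, M = -sqrt(10)/10, N = 0.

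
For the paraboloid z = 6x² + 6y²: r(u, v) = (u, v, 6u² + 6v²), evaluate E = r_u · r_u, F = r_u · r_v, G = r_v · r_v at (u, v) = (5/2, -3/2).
E = 901;  F = -540;  G = 325

Partials: r_u = (1, 0, 12*u), r_v = (0, 1, 12*v). As functions of (u, v):
  E = r_u · r_u = 144*u^2 + 1,
  F = r_u · r_v = 144*u*v,
  G = r_v · r_v = 144*v^2 + 1.
Evaluating at (u, v) = (5/2, -3/2): E = 901, F = -540, G = 325.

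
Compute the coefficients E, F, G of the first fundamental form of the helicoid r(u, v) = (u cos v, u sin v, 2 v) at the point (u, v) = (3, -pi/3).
E = 1;  F = 0;  G = 13

Partials: r_u = (cos(v), sin(v), 0), r_v = (-u*sin(v), u*cos(v), 2). As functions of (u, v):
  E = r_u · r_u = 1,
  F = r_u · r_v = 0,
  G = r_v · r_v = u^2 + 4.
Evaluating at (u, v) = (3, -pi/3): E = 1, F = 0, G = 13.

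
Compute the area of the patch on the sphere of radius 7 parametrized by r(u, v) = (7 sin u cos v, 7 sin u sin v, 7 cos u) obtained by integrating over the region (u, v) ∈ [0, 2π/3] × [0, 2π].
Area = 147*pi

Area = ∫∫ √(EG − F²) du dv with √(EG − F²) = 49*Abs(sin(u)). Integrating over [0, 2π/3] × [0, 2π] gives 147*pi.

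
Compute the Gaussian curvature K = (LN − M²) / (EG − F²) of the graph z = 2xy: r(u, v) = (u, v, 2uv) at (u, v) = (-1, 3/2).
K = -1/49

Coefficients of the first fundamental form: E = 4*v^2 + 1, F = 4*u*v, G = 4*u^2 + 1.
Coefficients of the second fundamental form: L = 0, M = 2/sqrt(4*u^2 + 4*v^2 + 1), N = 0.
Assemble K = (LN − M²)/(EG − F²) = -4/(16*u^4 + 32*u^2*v^2 + 8*u^2 + 16*v^4 + 8*v^2 + 1). At (u, v) = (-1, 3/2): K = -1/49.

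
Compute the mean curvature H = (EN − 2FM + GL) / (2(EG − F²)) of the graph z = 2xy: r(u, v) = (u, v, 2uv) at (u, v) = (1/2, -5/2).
H = 10*sqrt(3)/243

With E = 4*v^2 + 1, F = 4*u*v, G = 4*u^2 + 1, L = 0, M = 2/sqrt(4*u^2 + 4*v^2 + 1), N = 0, assemble
  H = (EN − 2FM + GL) / (2(EG − F²)) = -8*u*v/(4*u^2 + 4*v^2 + 1)^(3/2).
At (u, v) = (1/2, -5/2): H = 10*sqrt(3)/243.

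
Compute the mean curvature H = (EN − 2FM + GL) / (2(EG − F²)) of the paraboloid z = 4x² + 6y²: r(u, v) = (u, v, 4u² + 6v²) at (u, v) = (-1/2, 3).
H = 5290*sqrt(1313)/1723969

With E = 64*u^2 + 1, F = 96*u*v, G = 144*v^2 + 1, L = 8/sqrt(64*u^2 + 144*v^2 + 1), M = 0, N = 12/sqrt(64*u^2 + 144*v^2 + 1), assemble
  H = (EN − 2FM + GL) / (2(EG − F²)) = 2*(192*u^2 + 288*v^2 + 5)/(64*u^2 + 144*v^2 + 1)^(3/2).
At (u, v) = (-1/2, 3): H = 5290*sqrt(1313)/1723969.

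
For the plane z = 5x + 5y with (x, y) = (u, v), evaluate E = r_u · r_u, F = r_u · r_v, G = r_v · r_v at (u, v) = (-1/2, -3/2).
E = 26;  F = 25;  G = 26

Partials: r_u = (1, 0, 5), r_v = (0, 1, 5). As functions of (u, v):
  E = r_u · r_u = 26,
  F = r_u · r_v = 25,
  G = r_v · r_v = 26.
Evaluating at (u, v) = (-1/2, -3/2): E = 26, F = 25, G = 26.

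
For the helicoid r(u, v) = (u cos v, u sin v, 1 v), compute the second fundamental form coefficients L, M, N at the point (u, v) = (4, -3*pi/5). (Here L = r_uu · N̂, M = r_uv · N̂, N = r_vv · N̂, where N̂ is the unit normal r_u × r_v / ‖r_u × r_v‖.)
L = 0;  M = -sqrt(17)/17;  N = 0

Compute the unit normal N̂(u, v) = (sin(v)/sqrt(u^2 + 1), -cos(v)/sqrt(u^2 + 1), u/sqrt(u^2 + 1)), and the second partials r_uu, r_uv, r_vv. Take dot products:
  L(u, v) = r_uu · N̂ = 0,
  M(u, v) = r_uv · N̂ = -1/sqrt(u^2 + 1),
  N(u, v) = r_vv · N̂ = 0.
Evaluating at (u, v) = (4, -3*pi/5):
  L = 0, M = -sqrt(17)/17, N = 0.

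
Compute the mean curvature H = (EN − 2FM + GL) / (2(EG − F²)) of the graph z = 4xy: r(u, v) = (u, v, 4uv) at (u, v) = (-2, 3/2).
H = 192*sqrt(101)/10201

With E = 16*v^2 + 1, F = 16*u*v, G = 16*u^2 + 1, L = 0, M = 4/sqrt(16*u^2 + 16*v^2 + 1), N = 0, assemble
  H = (EN − 2FM + GL) / (2(EG − F²)) = -64*u*v/(16*u^2 + 16*v^2 + 1)^(3/2).
At (u, v) = (-2, 3/2): H = 192*sqrt(101)/10201.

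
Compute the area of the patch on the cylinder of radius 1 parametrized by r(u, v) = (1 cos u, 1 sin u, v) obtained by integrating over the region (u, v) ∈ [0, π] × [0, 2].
Area = 2*pi

Area = ∫∫ √(EG − F²) du dv with √(EG − F²) = 1. Integrating over [0, π] × [0, 2] gives 2*pi.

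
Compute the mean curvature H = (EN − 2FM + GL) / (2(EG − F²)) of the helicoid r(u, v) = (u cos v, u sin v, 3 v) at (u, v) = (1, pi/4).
H = 0

With E = 1, F = 0, G = u^2 + 9, L = 0, M = -3/sqrt(u^2 + 9), N = 0, assemble
  H = (EN − 2FM + GL) / (2(EG − F²)) = 0.
At (u, v) = (1, pi/4): H = 0.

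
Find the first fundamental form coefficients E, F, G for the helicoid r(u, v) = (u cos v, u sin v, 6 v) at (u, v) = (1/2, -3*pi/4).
E = 1;  F = 0;  G = 145/4

Partials: r_u = (cos(v), sin(v), 0), r_v = (-u*sin(v), u*cos(v), 6). As functions of (u, v):
  E = r_u · r_u = 1,
  F = r_u · r_v = 0,
  G = r_v · r_v = u^2 + 36.
Evaluating at (u, v) = (1/2, -3*pi/4): E = 1, F = 0, G = 145/4.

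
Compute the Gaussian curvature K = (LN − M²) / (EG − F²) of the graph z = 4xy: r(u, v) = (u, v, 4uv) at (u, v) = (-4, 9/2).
K = -16/337561

Coefficients of the first fundamental form: E = 16*v^2 + 1, F = 16*u*v, G = 16*u^2 + 1.
Coefficients of the second fundamental form: L = 0, M = 4/sqrt(16*u^2 + 16*v^2 + 1), N = 0.
Assemble K = (LN − M²)/(EG − F²) = -16/(256*u^4 + 512*u^2*v^2 + 32*u^2 + 256*v^4 + 32*v^2 + 1). At (u, v) = (-4, 9/2): K = -16/337561.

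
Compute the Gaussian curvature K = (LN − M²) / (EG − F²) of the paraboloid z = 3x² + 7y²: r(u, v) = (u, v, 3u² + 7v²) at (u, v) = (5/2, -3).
K = 21/990025

Coefficients of the first fundamental form: E = 36*u^2 + 1, F = 84*u*v, G = 196*v^2 + 1.
Coefficients of the second fundamental form: L = 6/sqrt(36*u^2 + 196*v^2 + 1), M = 0, N = 14/sqrt(36*u^2 + 196*v^2 + 1).
Assemble K = (LN − M²)/(EG − F²) = 84/(1296*u^4 + 14112*u^2*v^2 + 72*u^2 + 38416*v^4 + 392*v^2 + 1). At (u, v) = (5/2, -3): K = 21/990025.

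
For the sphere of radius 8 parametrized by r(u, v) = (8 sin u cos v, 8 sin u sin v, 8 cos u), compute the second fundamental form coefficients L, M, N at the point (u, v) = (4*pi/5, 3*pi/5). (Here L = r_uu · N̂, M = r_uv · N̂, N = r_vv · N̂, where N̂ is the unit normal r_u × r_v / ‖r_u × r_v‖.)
L = -8;  M = 0;  N = -5 + sqrt(5)

Compute the unit normal N̂(u, v) = (sin(u)^2*cos(v)/Abs(sin(u)), sin(u)^2*sin(v)/Abs(sin(u)), sin(2*u)/(2*Abs(sin(u)))), and the second partials r_uu, r_uv, r_vv. Take dot products:
  L(u, v) = r_uu · N̂ = -8*sin(u)/Abs(sin(u)),
  M(u, v) = r_uv · N̂ = 0,
  N(u, v) = r_vv · N̂ = -8*sin(u)^3/Abs(sin(u)).
Evaluating at (u, v) = (4*pi/5, 3*pi/5):
  L = -8, M = 0, N = -5 + sqrt(5).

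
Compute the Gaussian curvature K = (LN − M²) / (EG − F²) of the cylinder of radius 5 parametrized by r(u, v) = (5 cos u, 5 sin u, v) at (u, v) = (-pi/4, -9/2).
K = 0

Coefficients of the first fundamental form: E = 25, F = 0, G = 1.
Coefficients of the second fundamental form: L = -5, M = 0, N = 0.
Assemble K = (LN − M²)/(EG − F²) = 0. At (u, v) = (-pi/4, -9/2): K = 0.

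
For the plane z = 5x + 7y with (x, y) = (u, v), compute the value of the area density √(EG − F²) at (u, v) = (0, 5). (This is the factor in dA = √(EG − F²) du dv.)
√(EG − F²)|_{(0, 5)} = 5*sqrt(3)

E = 26, F = 35, G = 50, so EG − F² = 75. Taking the positive square root: √(EG − F²) = 5*sqrt(3). At (u, v) = (0, 5): 5*sqrt(3).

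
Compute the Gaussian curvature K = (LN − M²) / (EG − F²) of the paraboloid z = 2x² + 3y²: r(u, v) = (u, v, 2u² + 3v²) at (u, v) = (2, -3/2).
K = 6/5329

Coefficients of the first fundamental form: E = 16*u^2 + 1, F = 24*u*v, G = 36*v^2 + 1.
Coefficients of the second fundamental form: L = 4/sqrt(16*u^2 + 36*v^2 + 1), M = 0, N = 6/sqrt(16*u^2 + 36*v^2 + 1).
Assemble K = (LN − M²)/(EG − F²) = 24/(256*u^4 + 1152*u^2*v^2 + 32*u^2 + 1296*v^4 + 72*v^2 + 1). At (u, v) = (2, -3/2): K = 6/5329.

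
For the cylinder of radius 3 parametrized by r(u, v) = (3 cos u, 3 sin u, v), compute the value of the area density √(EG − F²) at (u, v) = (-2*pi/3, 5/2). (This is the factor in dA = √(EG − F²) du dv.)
√(EG − F²)|_{(-2*pi/3, 5/2)} = 3

E = 9, F = 0, G = 1, so EG − F² = 9. Taking the positive square root: √(EG − F²) = 3. At (u, v) = (-2*pi/3, 5/2): 3.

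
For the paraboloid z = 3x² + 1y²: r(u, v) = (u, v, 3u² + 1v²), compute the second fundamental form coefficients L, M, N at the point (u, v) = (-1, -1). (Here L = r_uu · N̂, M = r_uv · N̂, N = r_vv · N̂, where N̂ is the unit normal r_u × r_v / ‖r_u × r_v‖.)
L = 6*sqrt(41)/41;  M = 0;  N = 2*sqrt(41)/41

Compute the unit normal N̂(u, v) = (-6*u/sqrt(36*u^2 + 4*v^2 + 1), -2*v/sqrt(36*u^2 + 4*v^2 + 1), 1/sqrt(36*u^2 + 4*v^2 + 1)), and the second partials r_uu, r_uv, r_vv. Take dot products:
  L(u, v) = r_uu · N̂ = 6/sqrt(36*u^2 + 4*v^2 + 1),
  M(u, v) = r_uv · N̂ = 0,
  N(u, v) = r_vv · N̂ = 2/sqrt(36*u^2 + 4*v^2 + 1).
Evaluating at (u, v) = (-1, -1):
  L = 6*sqrt(41)/41, M = 0, N = 2*sqrt(41)/41.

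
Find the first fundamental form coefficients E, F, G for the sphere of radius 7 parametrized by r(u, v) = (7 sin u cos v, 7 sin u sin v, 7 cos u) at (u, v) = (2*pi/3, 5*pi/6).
E = 49;  F = 0;  G = 147/4

Partials: r_u = (7*cos(u)*cos(v), 7*sin(v)*cos(u), -7*sin(u)), r_v = (-7*sin(u)*sin(v), 7*sin(u)*cos(v), 0). As functions of (u, v):
  E = r_u · r_u = 49,
  F = r_u · r_v = 0,
  G = r_v · r_v = 49*sin(u)^2.
Evaluating at (u, v) = (2*pi/3, 5*pi/6): E = 49, F = 0, G = 147/4.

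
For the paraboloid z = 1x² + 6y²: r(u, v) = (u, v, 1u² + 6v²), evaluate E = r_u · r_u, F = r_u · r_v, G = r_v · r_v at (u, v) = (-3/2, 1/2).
E = 10;  F = -18;  G = 37

Partials: r_u = (1, 0, 2*u), r_v = (0, 1, 12*v). As functions of (u, v):
  E = r_u · r_u = 4*u^2 + 1,
  F = r_u · r_v = 24*u*v,
  G = r_v · r_v = 144*v^2 + 1.
Evaluating at (u, v) = (-3/2, 1/2): E = 10, F = -18, G = 37.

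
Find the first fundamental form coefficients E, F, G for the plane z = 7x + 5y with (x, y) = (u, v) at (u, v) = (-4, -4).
E = 50;  F = 35;  G = 26

Partials: r_u = (1, 0, 7), r_v = (0, 1, 5). As functions of (u, v):
  E = r_u · r_u = 50,
  F = r_u · r_v = 35,
  G = r_v · r_v = 26.
Evaluating at (u, v) = (-4, -4): E = 50, F = 35, G = 26.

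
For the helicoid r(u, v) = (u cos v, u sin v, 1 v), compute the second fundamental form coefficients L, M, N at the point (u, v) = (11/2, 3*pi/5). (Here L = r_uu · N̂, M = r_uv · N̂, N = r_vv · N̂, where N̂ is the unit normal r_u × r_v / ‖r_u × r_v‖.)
L = 0;  M = -2*sqrt(5)/25;  N = 0

Compute the unit normal N̂(u, v) = (sin(v)/sqrt(u^2 + 1), -cos(v)/sqrt(u^2 + 1), u/sqrt(u^2 + 1)), and the second partials r_uu, r_uv, r_vv. Take dot products:
  L(u, v) = r_uu · N̂ = 0,
  M(u, v) = r_uv · N̂ = -1/sqrt(u^2 + 1),
  N(u, v) = r_vv · N̂ = 0.
Evaluating at (u, v) = (11/2, 3*pi/5):
  L = 0, M = -2*sqrt(5)/25, N = 0.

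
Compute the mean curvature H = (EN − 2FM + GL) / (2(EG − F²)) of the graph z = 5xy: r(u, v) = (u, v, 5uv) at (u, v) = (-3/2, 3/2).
H = 1125*sqrt(454)/103058

With E = 25*v^2 + 1, F = 25*u*v, G = 25*u^2 + 1, L = 0, M = 5/sqrt(25*u^2 + 25*v^2 + 1), N = 0, assemble
  H = (EN − 2FM + GL) / (2(EG − F²)) = -125*u*v/(25*u^2 + 25*v^2 + 1)^(3/2).
At (u, v) = (-3/2, 3/2): H = 1125*sqrt(454)/103058.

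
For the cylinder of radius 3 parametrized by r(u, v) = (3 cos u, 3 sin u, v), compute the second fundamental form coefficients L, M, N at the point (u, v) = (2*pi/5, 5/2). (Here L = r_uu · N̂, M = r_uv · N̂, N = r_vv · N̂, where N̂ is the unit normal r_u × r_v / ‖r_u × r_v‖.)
L = -3;  M = 0;  N = 0

Compute the unit normal N̂(u, v) = (cos(u), sin(u), 0), and the second partials r_uu, r_uv, r_vv. Take dot products:
  L(u, v) = r_uu · N̂ = -3,
  M(u, v) = r_uv · N̂ = 0,
  N(u, v) = r_vv · N̂ = 0.
Evaluating at (u, v) = (2*pi/5, 5/2):
  L = -3, M = 0, N = 0.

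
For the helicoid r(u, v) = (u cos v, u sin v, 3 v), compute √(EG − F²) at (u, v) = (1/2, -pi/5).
√(EG − F²)|_{(1/2, -pi/5)} = sqrt(37)/2

E = 1, F = 0, G = u^2 + 9; EG − F² = u^2 + 9; √(EG − F²) = sqrt(u^2 + 9). At the given point: sqrt(37)/2.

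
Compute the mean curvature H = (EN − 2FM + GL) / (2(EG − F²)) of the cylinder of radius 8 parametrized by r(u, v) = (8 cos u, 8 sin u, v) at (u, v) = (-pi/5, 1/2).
H = -1/16

With E = 64, F = 0, G = 1, L = -8, M = 0, N = 0, assemble
  H = (EN − 2FM + GL) / (2(EG − F²)) = -1/16.
At (u, v) = (-pi/5, 1/2): H = -1/16.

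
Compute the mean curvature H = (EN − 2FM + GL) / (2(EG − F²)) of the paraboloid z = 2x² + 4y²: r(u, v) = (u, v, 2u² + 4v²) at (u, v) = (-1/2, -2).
H = 178*sqrt(29)/7569

With E = 16*u^2 + 1, F = 32*u*v, G = 64*v^2 + 1, L = 4/sqrt(16*u^2 + 64*v^2 + 1), M = 0, N = 8/sqrt(16*u^2 + 64*v^2 + 1), assemble
  H = (EN − 2FM + GL) / (2(EG − F²)) = 2*(32*u^2 + 64*v^2 + 3)/(16*u^2 + 64*v^2 + 1)^(3/2).
At (u, v) = (-1/2, -2): H = 178*sqrt(29)/7569.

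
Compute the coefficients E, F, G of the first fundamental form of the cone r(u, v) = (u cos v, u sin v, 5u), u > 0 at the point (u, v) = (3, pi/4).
E = 26;  F = 0;  G = 9

Partials: r_u = (cos(v), sin(v), 5), r_v = (-u*sin(v), u*cos(v), 0). As functions of (u, v):
  E = r_u · r_u = 26,
  F = r_u · r_v = 0,
  G = r_v · r_v = u^2.
Evaluating at (u, v) = (3, pi/4): E = 26, F = 0, G = 9.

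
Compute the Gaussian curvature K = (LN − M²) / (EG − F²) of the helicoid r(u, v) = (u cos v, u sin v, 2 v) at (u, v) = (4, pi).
K = -1/100

Coefficients of the first fundamental form: E = 1, F = 0, G = u^2 + 4.
Coefficients of the second fundamental form: L = 0, M = -2/sqrt(u^2 + 4), N = 0.
Assemble K = (LN − M²)/(EG − F²) = -4/(u^2 + 4)^2. At (u, v) = (4, pi): K = -1/100.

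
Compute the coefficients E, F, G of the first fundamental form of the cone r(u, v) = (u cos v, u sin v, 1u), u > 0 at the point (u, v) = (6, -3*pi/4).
E = 2;  F = 0;  G = 36

Partials: r_u = (cos(v), sin(v), 1), r_v = (-u*sin(v), u*cos(v), 0). As functions of (u, v):
  E = r_u · r_u = 2,
  F = r_u · r_v = 0,
  G = r_v · r_v = u^2.
Evaluating at (u, v) = (6, -3*pi/4): E = 2, F = 0, G = 36.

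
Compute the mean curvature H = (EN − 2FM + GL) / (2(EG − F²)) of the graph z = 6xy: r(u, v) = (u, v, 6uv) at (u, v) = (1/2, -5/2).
H = 54*sqrt(235)/11045

With E = 36*v^2 + 1, F = 36*u*v, G = 36*u^2 + 1, L = 0, M = 6/sqrt(36*u^2 + 36*v^2 + 1), N = 0, assemble
  H = (EN − 2FM + GL) / (2(EG − F²)) = -216*u*v/(36*u^2 + 36*v^2 + 1)^(3/2).
At (u, v) = (1/2, -5/2): H = 54*sqrt(235)/11045.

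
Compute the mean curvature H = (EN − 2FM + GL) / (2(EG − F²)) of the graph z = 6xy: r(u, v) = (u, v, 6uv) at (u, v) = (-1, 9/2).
H = 243*sqrt(766)/146689

With E = 36*v^2 + 1, F = 36*u*v, G = 36*u^2 + 1, L = 0, M = 6/sqrt(36*u^2 + 36*v^2 + 1), N = 0, assemble
  H = (EN − 2FM + GL) / (2(EG − F²)) = -216*u*v/(36*u^2 + 36*v^2 + 1)^(3/2).
At (u, v) = (-1, 9/2): H = 243*sqrt(766)/146689.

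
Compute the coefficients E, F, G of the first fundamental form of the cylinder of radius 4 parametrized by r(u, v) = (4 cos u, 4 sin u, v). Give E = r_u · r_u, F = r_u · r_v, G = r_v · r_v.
E = 16;  F = 0;  G = 1

Compute partials: r_u = (-4*sin(u), 4*cos(u), 0), r_v = (0, 0, 1). Then
  E = r_u · r_u = 16,
  F = r_u · r_v = 0,
  G = r_v · r_v = 1.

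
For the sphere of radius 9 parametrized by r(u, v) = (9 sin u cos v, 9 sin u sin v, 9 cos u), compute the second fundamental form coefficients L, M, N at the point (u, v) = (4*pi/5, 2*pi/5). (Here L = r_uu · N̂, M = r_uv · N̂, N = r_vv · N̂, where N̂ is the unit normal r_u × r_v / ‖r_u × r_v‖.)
L = -9;  M = 0;  N = -45/8 + 9*sqrt(5)/8

Compute the unit normal N̂(u, v) = (sin(u)^2*cos(v)/Abs(sin(u)), sin(u)^2*sin(v)/Abs(sin(u)), sin(2*u)/(2*Abs(sin(u)))), and the second partials r_uu, r_uv, r_vv. Take dot products:
  L(u, v) = r_uu · N̂ = -9*sin(u)/Abs(sin(u)),
  M(u, v) = r_uv · N̂ = 0,
  N(u, v) = r_vv · N̂ = -9*sin(u)^3/Abs(sin(u)).
Evaluating at (u, v) = (4*pi/5, 2*pi/5):
  L = -9, M = 0, N = -45/8 + 9*sqrt(5)/8.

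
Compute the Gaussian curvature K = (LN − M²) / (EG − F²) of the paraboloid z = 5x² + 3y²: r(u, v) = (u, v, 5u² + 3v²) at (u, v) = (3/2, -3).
K = 3/15125

Coefficients of the first fundamental form: E = 100*u^2 + 1, F = 60*u*v, G = 36*v^2 + 1.
Coefficients of the second fundamental form: L = 10/sqrt(100*u^2 + 36*v^2 + 1), M = 0, N = 6/sqrt(100*u^2 + 36*v^2 + 1).
Assemble K = (LN − M²)/(EG − F²) = 60/(10000*u^4 + 7200*u^2*v^2 + 200*u^2 + 1296*v^4 + 72*v^2 + 1). At (u, v) = (3/2, -3): K = 3/15125.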